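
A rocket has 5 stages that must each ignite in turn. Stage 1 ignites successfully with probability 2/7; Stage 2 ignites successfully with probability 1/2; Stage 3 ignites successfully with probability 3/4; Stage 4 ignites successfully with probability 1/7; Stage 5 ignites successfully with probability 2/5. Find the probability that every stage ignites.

3/490

The events are sequential, so multiply the conditional probabilities:
P = 2/7 × 1/2 × 3/4 × 1/7 × 2/5 = 12/1960 = 3/490.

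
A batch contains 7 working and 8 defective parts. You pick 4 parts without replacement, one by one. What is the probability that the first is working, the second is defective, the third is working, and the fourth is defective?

Chain rule:
P = 7/15 × 8/14 × 6/13 × 7/12 = 2352/32760 = 14/195.

14/195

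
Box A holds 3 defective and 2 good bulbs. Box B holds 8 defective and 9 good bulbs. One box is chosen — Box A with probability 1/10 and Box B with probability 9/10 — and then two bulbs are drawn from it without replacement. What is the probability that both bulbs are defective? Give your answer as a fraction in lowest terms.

From Box A: P(both defective) = (3/5)(2/4) = 3/10.
From Box B: P(both defective) = (8/17)(7/16) = 7/34.
Total probability = (1/10)(3/10) + (9/10)(7/34) = 183/850.

183/850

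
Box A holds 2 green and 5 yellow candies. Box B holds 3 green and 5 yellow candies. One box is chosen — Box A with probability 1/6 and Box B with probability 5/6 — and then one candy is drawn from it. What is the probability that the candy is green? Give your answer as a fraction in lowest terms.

From Box A: P(green) = 2/7.
From Box B: P(green) = 3/8.
Total probability = (1/6)(2/7) + (5/6)(3/8) = 121/336.

121/336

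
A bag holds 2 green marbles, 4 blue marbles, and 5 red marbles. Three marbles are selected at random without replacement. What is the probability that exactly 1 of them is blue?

One ordering (blue drawn first) has probability 4/11 × 7/10 × 6/9 = 168/990 = 28/165.
There are C(3,1) = 3 such orderings, each equally likely, so P = 3 × 28/165 = 28/55.

28/55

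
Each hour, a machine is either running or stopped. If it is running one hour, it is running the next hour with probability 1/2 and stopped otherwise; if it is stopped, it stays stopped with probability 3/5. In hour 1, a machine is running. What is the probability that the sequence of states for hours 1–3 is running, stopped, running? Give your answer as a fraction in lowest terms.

1/5

Hour 1 is given. For each transition, use the conditional probability from the current state:
P(stopped | running) = 1/2; P(running | stopped) = 2/5.
P = 1/2 × 2/5 = 2/10 = 1/5.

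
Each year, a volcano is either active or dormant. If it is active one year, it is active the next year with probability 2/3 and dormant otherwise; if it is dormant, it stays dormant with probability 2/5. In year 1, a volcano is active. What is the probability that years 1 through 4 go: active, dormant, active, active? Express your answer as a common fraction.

Year 1 is given. For each transition, use the conditional probability from the current state:
P(dormant | active) = 1/3; P(active | dormant) = 3/5; P(active | active) = 2/3.
P = 1/3 × 3/5 × 2/3 = 6/45 = 2/15.

2/15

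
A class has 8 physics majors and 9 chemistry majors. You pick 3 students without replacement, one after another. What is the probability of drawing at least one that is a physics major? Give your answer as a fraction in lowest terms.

P(no physics majors) = 9/17 × 8/16 × 7/15 = 504/4080 = 21/170.
P(at least one) = 1 − 21/170 = 149/170.

149/170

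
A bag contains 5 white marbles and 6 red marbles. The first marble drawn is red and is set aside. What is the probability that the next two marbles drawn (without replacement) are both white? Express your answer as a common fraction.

2/9

With the first marble removed, 5 white remain out of 10.
P = 5/10 × 4/9 = 20/90 = 2/9.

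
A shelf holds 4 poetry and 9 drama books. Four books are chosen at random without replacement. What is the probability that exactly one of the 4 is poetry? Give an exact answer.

One ordering (poetry drawn first) has probability 4/13 × 9/12 × 8/11 × 7/10 = 2016/17160 = 84/715.
There are C(4,1) = 4 such orderings, each equally likely, so P = 4 × 84/715 = 336/715.

336/715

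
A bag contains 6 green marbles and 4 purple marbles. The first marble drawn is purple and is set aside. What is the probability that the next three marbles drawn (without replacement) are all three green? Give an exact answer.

5/21

With the first marble removed, 6 green remain out of 9.
P = 6/9 × 5/8 × 4/7 = 120/504 = 5/21.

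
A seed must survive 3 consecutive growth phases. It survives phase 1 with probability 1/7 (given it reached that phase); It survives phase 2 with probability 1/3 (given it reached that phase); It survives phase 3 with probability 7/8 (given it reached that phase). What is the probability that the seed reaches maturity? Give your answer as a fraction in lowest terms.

Each stage is reached only if all earlier stages succeed, so
P = 1/7 × 1/3 × 7/8 = 7/168 = 1/24.

1/24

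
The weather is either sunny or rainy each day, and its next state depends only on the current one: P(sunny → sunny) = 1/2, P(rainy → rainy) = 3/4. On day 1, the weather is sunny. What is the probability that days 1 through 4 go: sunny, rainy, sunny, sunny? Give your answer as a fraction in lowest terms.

Day 1 is given. For each transition, use the conditional probability from the current state:
P(rainy | sunny) = 1/2; P(sunny | rainy) = 1/4; P(sunny | sunny) = 1/2.
P = 1/2 × 1/4 × 1/2 = 1/16.

1/16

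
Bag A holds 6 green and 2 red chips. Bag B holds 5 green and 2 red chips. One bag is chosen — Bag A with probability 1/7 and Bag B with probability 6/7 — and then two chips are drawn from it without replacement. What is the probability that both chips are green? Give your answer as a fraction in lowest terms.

95/196

From Bag A: P(both green) = (6/8)(5/7) = 15/28.
From Bag B: P(both green) = (5/7)(4/6) = 10/21.
Total probability = (1/7)(15/28) + (6/7)(10/21) = 95/196.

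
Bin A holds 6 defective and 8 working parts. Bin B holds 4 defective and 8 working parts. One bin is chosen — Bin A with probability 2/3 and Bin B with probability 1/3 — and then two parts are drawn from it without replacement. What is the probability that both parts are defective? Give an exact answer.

From Bin A: P(both defective) = (6/14)(5/13) = 15/91.
From Bin B: P(both defective) = (4/12)(3/11) = 1/11.
Total probability = (2/3)(15/91) + (1/3)(1/11) = 421/3003.

421/3003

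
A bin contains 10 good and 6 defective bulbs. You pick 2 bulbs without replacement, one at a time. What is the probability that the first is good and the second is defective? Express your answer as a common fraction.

Multiply the probability of each draw given the previous ones:
P = 10/16 × 6/15 = 60/240 = 1/4.

1/4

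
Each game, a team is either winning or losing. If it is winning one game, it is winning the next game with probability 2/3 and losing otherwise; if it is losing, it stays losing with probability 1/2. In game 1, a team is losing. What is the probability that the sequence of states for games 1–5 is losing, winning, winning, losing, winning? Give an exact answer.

Game 1 is given. For each transition, use the conditional probability from the current state:
P(winning | losing) = 1/2; P(winning | winning) = 2/3; P(losing | winning) = 1/3; P(winning | losing) = 1/2.
P = 1/2 × 2/3 × 1/3 × 1/2 = 2/36 = 1/18.

1/18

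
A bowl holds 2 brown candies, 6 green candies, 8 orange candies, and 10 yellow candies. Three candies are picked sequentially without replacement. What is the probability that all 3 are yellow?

P(all yellow) = 10/26 × 9/25 × 8/24 = 720/15600 = 3/65.

3/65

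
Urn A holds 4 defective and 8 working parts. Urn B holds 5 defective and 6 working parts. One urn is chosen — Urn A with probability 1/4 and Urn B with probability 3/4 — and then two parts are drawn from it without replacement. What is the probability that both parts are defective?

7/44

From Urn A: P(both defective) = (4/12)(3/11) = 1/11.
From Urn B: P(both defective) = (5/11)(4/10) = 2/11.
Total probability = (1/4)(1/11) + (3/4)(2/11) = 7/44.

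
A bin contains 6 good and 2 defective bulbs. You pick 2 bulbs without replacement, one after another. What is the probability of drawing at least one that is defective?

13/28

P(no defective) = 6/8 × 5/7 = 30/56 = 15/28.
P(at least one) = 1 − 15/28 = 13/28.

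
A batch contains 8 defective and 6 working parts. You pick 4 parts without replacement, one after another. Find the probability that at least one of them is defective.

986/1001

P(no defective) = 6/14 × 5/13 × 4/12 × 3/11 = 360/24024 = 15/1001.
P(at least one) = 1 − 15/1001 = 986/1001.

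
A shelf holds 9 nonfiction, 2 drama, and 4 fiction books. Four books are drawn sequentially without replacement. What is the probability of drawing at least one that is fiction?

P(no fiction) = 11/15 × 10/14 × 9/13 × 8/12 = 7920/32760 = 22/91.
P(at least one) = 1 − 22/91 = 69/91.

69/91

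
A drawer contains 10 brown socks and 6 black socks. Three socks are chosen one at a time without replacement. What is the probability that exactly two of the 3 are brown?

27/56

One ordering (brown drawn first) has probability 10/16 × 9/15 × 6/14 = 540/3360 = 9/56.
There are C(3,2) = 3 such orderings, each equally likely, so P = 3 × 9/56 = 27/56.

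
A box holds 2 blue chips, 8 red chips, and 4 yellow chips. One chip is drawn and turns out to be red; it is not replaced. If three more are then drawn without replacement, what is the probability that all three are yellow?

With the first chip removed, 4 yellow remain out of 13.
P = 4/13 × 3/12 × 2/11 = 24/1716 = 2/143.

2/143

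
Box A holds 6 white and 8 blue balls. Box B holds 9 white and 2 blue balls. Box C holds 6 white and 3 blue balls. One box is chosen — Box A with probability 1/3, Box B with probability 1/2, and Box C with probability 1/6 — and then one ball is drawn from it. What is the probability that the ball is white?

919/1386

From Box A: P(white) = 6/14.
From Box B: P(white) = 9/11.
From Box C: P(white) = 6/9.
Total probability = (1/3)(6/14) + (1/2)(9/11) + (1/6)(6/9) = 919/1386.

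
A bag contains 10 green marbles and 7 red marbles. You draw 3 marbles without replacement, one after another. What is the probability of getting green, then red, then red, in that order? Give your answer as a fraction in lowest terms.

7/68

Chain rule:
P = 10/17 × 7/16 × 6/15 = 420/4080 = 7/68.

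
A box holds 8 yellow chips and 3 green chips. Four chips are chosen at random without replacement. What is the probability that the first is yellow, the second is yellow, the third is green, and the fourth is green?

7/165

Chain rule:
P = 8/11 × 7/10 × 3/9 × 2/8 = 336/7920 = 7/165.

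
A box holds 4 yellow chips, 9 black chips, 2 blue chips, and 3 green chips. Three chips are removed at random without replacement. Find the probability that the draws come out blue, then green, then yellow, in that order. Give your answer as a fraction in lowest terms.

1/204

Chain rule:
P = 2/18 × 3/17 × 4/16 = 24/4896 = 1/204.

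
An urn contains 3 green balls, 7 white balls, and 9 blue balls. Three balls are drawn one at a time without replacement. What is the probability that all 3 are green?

P = 3/19 × 2/18 × 1/17 = 6/5814 = 1/969.

1/969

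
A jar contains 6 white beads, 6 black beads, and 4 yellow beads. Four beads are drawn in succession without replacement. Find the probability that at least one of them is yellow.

265/364

P(no yellow) = 12/16 × 11/15 × 10/14 × 9/13 = 11880/43680 = 99/364.
P(at least one) = 1 − 99/364 = 265/364.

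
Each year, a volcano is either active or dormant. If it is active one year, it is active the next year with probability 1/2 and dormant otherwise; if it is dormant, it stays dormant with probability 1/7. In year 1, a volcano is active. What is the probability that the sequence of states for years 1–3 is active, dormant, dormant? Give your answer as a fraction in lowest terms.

1/14

Year 1 is given. For each transition, use the conditional probability from the current state:
P(dormant | active) = 1/2; P(dormant | dormant) = 1/7.
P = 1/2 × 1/7 = 1/14.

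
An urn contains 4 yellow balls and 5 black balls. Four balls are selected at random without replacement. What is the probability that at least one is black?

P(no black) = 4/9 × 3/8 × 2/7 × 1/6 = 24/3024 = 1/126.
P(at least one) = 1 − 1/126 = 125/126.

125/126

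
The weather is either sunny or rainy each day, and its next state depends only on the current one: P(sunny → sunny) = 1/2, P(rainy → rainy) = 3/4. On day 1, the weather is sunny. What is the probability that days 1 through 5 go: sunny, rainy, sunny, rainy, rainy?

3/64

Day 1 is given. For each transition, use the conditional probability from the current state:
P(rainy | sunny) = 1/2; P(sunny | rainy) = 1/4; P(rainy | sunny) = 1/2; P(rainy | rainy) = 3/4.
P = 1/2 × 1/4 × 1/2 × 3/4 = 3/64.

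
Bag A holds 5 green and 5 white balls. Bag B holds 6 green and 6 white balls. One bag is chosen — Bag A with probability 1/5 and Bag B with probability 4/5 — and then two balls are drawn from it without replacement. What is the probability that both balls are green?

112/495

From Bag A: P(both green) = (5/10)(4/9) = 2/9.
From Bag B: P(both green) = (6/12)(5/11) = 5/22.
Total probability = (1/5)(2/9) + (4/5)(5/22) = 112/495.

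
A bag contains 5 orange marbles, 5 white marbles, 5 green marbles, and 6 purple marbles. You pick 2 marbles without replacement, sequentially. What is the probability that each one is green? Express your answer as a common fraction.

P(all green) = 5/21 × 4/20 = 20/420 = 1/21.

1/21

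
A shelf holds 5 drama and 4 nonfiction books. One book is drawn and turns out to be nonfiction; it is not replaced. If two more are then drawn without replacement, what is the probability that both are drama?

5/14

After the first draw, 5 of the remaining 8 books are drama.
P = 5/8 × 4/7 = 20/56 = 5/14.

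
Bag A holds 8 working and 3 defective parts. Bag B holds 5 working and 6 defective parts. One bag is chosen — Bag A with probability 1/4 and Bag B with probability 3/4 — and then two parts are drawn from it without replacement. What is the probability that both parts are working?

29/110

From Bag A: P(both working) = (8/11)(7/10) = 28/55.
From Bag B: P(both working) = (5/11)(4/10) = 2/11.
Total probability = (1/4)(28/55) + (3/4)(2/11) = 29/110.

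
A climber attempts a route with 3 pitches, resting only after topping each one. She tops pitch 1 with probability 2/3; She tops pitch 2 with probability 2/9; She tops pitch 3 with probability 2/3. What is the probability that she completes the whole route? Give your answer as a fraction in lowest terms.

8/81

Each stage is reached only if all earlier stages succeed, so
P = 2/3 × 2/9 × 2/3 = 8/81.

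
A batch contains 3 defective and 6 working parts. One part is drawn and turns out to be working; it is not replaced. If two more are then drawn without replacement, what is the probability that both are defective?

3/28

After the first draw, 3 of the remaining 8 parts are defective.
P = 3/8 × 2/7 = 6/56 = 3/28.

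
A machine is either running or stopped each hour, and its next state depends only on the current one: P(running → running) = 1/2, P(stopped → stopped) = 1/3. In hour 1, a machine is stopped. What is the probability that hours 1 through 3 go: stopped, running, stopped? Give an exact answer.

Hour 1 is given. For each transition, use the conditional probability from the current state:
P(running | stopped) = 2/3; P(stopped | running) = 1/2.
P = 2/3 × 1/2 = 2/6 = 1/3.

1/3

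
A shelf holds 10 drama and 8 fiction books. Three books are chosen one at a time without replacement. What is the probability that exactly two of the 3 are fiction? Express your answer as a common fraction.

35/102

One ordering (fiction drawn first) has probability 8/18 × 7/17 × 10/16 = 560/4896 = 35/306.
There are C(3,2) = 3 such orderings, each equally likely, so P = 3 × 35/306 = 35/102.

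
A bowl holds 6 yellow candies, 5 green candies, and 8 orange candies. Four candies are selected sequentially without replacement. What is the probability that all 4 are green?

5/3876

P(every draw is green) = 5/19 × 4/18 × 3/17 × 2/16 = 120/93024 = 5/3876.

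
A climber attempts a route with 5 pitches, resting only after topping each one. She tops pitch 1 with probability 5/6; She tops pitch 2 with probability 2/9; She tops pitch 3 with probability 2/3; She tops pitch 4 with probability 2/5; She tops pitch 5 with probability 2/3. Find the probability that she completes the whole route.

Each stage is reached only if all earlier stages succeed, so
P = 5/6 × 2/9 × 2/3 × 2/5 × 2/3 = 80/2430 = 8/243.

8/243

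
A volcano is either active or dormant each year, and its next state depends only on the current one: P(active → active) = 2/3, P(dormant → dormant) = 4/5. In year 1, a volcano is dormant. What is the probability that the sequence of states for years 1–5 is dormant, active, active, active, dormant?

4/135

Year 1 is given. For each transition, use the conditional probability from the current state:
P(active | dormant) = 1/5; P(active | active) = 2/3; P(active | active) = 2/3; P(dormant | active) = 1/3.
P = 1/5 × 2/3 × 2/3 × 1/3 = 4/135.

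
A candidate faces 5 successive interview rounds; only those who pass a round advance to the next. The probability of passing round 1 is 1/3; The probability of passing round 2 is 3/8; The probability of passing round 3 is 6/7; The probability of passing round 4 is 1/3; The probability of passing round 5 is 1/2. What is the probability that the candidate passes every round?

1/56

Each stage is reached only if all earlier stages succeed, so
P = 1/3 × 3/8 × 6/7 × 1/3 × 1/2 = 18/1008 = 1/56.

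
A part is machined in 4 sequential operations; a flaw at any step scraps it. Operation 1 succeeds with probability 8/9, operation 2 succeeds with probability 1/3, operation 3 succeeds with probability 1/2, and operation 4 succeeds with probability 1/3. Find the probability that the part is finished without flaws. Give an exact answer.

4/81

Multiplying along the chain,
P = 8/9 × 1/3 × 1/2 × 1/3 = 8/162 = 4/81.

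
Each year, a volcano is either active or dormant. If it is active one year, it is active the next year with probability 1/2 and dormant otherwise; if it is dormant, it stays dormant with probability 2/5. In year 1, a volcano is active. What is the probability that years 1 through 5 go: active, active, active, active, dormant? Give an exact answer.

Year 1 is given. For each transition, use the conditional probability from the current state:
P(active | active) = 1/2; P(active | active) = 1/2; P(active | active) = 1/2; P(dormant | active) = 1/2.
P = 1/2 × 1/2 × 1/2 × 1/2 = 1/16.

1/16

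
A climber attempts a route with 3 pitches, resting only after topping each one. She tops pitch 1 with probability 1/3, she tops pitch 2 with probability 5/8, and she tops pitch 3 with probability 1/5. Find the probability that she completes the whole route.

Multiplying along the chain,
P = 1/3 × 5/8 × 1/5 = 5/120 = 1/24.

1/24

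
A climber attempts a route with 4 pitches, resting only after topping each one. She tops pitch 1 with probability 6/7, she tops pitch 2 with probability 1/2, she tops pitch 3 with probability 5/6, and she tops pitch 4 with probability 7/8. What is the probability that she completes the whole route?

5/16

The events are sequential, so multiply the conditional probabilities:
P = 6/7 × 1/2 × 5/6 × 7/8 = 210/672 = 5/16.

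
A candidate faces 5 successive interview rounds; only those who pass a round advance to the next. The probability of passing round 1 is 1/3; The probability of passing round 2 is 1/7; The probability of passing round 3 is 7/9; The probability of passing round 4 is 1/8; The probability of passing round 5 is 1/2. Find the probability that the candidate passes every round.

The events are sequential, so multiply the conditional probabilities:
P = 1/3 × 1/7 × 7/9 × 1/8 × 1/2 = 7/3024 = 1/432.

1/432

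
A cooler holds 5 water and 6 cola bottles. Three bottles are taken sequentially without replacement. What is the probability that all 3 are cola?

P(every draw is cola) = 6/11 × 5/10 × 4/9 = 120/990 = 4/33.

4/33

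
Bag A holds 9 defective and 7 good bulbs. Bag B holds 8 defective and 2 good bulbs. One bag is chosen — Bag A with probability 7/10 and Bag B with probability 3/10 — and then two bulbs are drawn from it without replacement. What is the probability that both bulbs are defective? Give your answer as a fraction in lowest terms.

From Bag A: P(both defective) = (9/16)(8/15) = 3/10.
From Bag B: P(both defective) = (8/10)(7/9) = 28/45.
Total probability = (7/10)(3/10) + (3/10)(28/45) = 119/300.

119/300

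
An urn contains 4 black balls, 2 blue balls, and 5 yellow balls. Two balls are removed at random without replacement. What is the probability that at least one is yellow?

8/11

P(no yellow) = 6/11 × 5/10 = 30/110 = 3/11.
P(at least one) = 1 − 3/11 = 8/11.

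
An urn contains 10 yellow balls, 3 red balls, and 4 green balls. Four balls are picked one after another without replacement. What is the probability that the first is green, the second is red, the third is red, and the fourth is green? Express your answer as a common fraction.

3/2380

Each draw changes the counts, so multiply the conditional probabilities along the sequence:
P = 4/17 × 3/16 × 2/15 × 3/14 = 72/57120 = 3/2380.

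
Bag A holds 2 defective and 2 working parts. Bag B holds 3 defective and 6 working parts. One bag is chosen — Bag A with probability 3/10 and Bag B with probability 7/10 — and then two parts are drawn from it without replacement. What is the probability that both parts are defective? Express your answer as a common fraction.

From Bag A: P(both defective) = (2/4)(1/3) = 1/6.
From Bag B: P(both defective) = (3/9)(2/8) = 1/12.
Total probability = (3/10)(1/6) + (7/10)(1/12) = 13/120.

13/120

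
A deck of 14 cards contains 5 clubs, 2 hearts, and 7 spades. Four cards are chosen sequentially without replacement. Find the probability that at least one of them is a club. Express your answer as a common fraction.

125/143

P(no clubs) = 9/14 × 8/13 × 7/12 × 6/11 = 3024/24024 = 18/143.
P(at least one) = 1 − 18/143 = 125/143.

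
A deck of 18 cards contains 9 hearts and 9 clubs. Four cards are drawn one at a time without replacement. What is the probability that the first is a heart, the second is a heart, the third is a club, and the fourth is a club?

6/85

Chain rule:
P = 9/18 × 8/17 × 9/16 × 8/15 = 5184/73440 = 6/85.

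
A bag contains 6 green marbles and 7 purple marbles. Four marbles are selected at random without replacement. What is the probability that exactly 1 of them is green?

42/143

One ordering (green drawn first) has probability 6/13 × 7/12 × 6/11 × 5/10 = 1260/17160 = 21/286.
There are C(4,1) = 4 such orderings, each equally likely, so P = 4 × 21/286 = 42/143.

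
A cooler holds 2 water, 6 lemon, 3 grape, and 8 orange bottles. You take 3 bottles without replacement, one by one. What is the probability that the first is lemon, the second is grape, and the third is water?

2/323

Each draw changes the counts, so multiply the conditional probabilities along the sequence:
P = 6/19 × 3/18 × 2/17 = 36/5814 = 2/323.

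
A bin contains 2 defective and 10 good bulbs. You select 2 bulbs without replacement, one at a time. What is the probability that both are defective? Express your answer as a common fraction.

P = 2/12 × 1/11 = 2/132 = 1/66.

1/66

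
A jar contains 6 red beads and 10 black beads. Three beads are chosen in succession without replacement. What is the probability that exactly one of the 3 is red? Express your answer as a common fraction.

One ordering (red drawn first) has probability 6/16 × 10/15 × 9/14 = 540/3360 = 9/56.
There are C(3,1) = 3 such orderings, each equally likely, so P = 3 × 9/56 = 27/56.

27/56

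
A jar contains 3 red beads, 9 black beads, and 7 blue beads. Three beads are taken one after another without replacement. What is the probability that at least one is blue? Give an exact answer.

P(no blue) = 12/19 × 11/18 × 10/17 = 1320/5814 = 220/969.
P(at least one) = 1 − 220/969 = 749/969.

749/969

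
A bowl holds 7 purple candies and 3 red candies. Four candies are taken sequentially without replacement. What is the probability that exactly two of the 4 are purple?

3/10

One ordering (purple drawn first) has probability 7/10 × 6/9 × 3/8 × 2/7 = 252/5040 = 1/20.
There are C(4,2) = 6 such orderings, each equally likely, so P = 6 × 1/20 = 3/10.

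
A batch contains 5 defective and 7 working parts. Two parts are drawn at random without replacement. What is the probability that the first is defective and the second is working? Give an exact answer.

35/132

Each draw changes the counts, so multiply the conditional probabilities along the sequence:
P = 5/12 × 7/11 = 35/132.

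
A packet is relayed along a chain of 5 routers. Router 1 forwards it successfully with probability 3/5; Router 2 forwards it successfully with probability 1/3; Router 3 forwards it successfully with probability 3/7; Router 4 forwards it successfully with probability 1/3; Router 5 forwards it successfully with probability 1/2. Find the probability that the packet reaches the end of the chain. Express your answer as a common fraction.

Multiplying along the chain,
P = 3/5 × 1/3 × 3/7 × 1/3 × 1/2 = 9/630 = 1/70.

1/70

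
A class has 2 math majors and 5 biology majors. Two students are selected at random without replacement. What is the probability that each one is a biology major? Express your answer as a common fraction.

10/21

P = 5/7 × 4/6 = 20/42 = 10/21.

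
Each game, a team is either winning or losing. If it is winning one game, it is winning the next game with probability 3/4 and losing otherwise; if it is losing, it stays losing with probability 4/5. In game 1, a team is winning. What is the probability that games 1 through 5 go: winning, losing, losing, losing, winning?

Game 1 is given. For each transition, use the conditional probability from the current state:
P(losing | winning) = 1/4; P(losing | losing) = 4/5; P(losing | losing) = 4/5; P(winning | losing) = 1/5.
P = 1/4 × 4/5 × 4/5 × 1/5 = 16/500 = 4/125.

4/125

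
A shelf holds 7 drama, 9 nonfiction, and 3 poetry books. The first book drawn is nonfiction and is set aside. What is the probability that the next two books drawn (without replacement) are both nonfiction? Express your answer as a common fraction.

28/153

After the first draw, 8 of the remaining 18 books are nonfiction.
P = 8/18 × 7/17 = 56/306 = 28/153.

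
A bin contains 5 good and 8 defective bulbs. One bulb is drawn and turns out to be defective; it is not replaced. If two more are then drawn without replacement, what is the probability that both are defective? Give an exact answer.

With the first bulb removed, 7 defective remain out of 12.
P = 7/12 × 6/11 = 42/132 = 7/22.

7/22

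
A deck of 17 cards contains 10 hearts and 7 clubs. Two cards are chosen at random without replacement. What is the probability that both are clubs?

21/136

P(every draw is a club) = 7/17 × 6/16 = 42/272 = 21/136.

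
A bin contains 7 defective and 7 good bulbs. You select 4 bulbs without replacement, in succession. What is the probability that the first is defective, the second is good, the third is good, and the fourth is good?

35/572

Chain rule:
P = 7/14 × 7/13 × 6/12 × 5/11 = 1470/24024 = 35/572.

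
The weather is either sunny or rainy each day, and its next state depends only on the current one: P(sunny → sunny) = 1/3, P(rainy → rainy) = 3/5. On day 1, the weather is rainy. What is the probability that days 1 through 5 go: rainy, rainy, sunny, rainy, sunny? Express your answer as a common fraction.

Day 1 is given. For each transition, use the conditional probability from the current state:
P(rainy | rainy) = 3/5; P(sunny | rainy) = 2/5; P(rainy | sunny) = 2/3; P(sunny | rainy) = 2/5.
P = 3/5 × 2/5 × 2/3 × 2/5 = 24/375 = 8/125.

8/125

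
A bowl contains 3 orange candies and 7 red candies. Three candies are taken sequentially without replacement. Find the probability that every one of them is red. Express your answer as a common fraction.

P(all red) = 7/10 × 6/9 × 5/8 = 210/720 = 7/24.

7/24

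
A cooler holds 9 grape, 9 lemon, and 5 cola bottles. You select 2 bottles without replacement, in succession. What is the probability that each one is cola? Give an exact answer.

P(all cola) = 5/23 × 4/22 = 20/506 = 10/253.

10/253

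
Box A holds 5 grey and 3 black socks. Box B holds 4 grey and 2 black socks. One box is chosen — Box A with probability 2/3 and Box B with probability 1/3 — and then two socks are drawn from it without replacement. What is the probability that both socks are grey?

From Box A: P(both grey) = (5/8)(4/7) = 5/14.
From Box B: P(both grey) = (4/6)(3/5) = 2/5.
Total probability = (2/3)(5/14) + (1/3)(2/5) = 13/35.

13/35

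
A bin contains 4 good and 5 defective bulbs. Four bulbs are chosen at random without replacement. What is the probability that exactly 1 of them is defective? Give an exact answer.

One ordering (defective drawn first) has probability 5/9 × 4/8 × 3/7 × 2/6 = 120/3024 = 5/126.
There are C(4,1) = 4 such orderings, each equally likely, so P = 4 × 5/126 = 10/63.

10/63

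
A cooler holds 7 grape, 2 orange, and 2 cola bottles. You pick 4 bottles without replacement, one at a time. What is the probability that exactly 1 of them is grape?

One ordering (grape drawn first) has probability 7/11 × 4/10 × 3/9 × 2/8 = 168/7920 = 7/330.
There are C(4,1) = 4 such orderings, each equally likely, so P = 4 × 7/330 = 14/165.

14/165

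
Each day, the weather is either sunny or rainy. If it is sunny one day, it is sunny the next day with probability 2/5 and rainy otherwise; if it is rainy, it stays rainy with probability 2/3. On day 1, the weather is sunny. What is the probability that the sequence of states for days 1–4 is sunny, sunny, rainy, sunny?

2/25

Day 1 is given. For each transition, use the conditional probability from the current state:
P(sunny | sunny) = 2/5; P(rainy | sunny) = 3/5; P(sunny | rainy) = 1/3.
P = 2/5 × 3/5 × 1/3 = 6/75 = 2/25.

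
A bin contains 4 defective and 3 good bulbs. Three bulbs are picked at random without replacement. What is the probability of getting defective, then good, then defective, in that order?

6/35

Chain rule:
P = 4/7 × 3/6 × 3/5 = 36/210 = 6/35.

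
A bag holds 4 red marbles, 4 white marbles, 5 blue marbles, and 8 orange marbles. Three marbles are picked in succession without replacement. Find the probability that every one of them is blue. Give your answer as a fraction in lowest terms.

P = 5/21 × 4/20 × 3/19 = 60/7980 = 1/133.

1/133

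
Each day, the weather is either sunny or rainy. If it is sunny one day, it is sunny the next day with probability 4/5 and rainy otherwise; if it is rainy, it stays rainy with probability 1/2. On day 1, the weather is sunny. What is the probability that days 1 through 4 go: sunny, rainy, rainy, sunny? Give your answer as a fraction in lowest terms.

Day 1 is given. For each transition, use the conditional probability from the current state:
P(rainy | sunny) = 1/5; P(rainy | rainy) = 1/2; P(sunny | rainy) = 1/2.
P = 1/5 × 1/2 × 1/2 = 1/20.

1/20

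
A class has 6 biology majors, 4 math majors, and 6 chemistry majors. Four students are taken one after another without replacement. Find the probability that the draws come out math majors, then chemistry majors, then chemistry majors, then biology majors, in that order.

Each draw changes the counts, so multiply the conditional probabilities along the sequence:
P = 4/16 × 6/15 × 5/14 × 6/13 = 720/43680 = 3/182.

3/182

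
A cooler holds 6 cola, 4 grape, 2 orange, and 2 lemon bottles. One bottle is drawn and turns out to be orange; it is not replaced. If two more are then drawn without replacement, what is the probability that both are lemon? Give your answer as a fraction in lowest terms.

With the first bottle removed, 2 lemon remain out of 13.
P = 2/13 × 1/12 = 2/156 = 1/78.

1/78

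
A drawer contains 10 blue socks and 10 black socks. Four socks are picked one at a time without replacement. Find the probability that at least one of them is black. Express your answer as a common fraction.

309/323

P(no black) = 10/20 × 9/19 × 8/18 × 7/17 = 5040/116280 = 14/323.
P(at least one) = 1 − 14/323 = 309/323.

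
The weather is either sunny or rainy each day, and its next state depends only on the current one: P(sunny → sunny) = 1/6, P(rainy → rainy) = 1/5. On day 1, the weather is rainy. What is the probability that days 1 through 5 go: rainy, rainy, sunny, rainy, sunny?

8/75

Day 1 is given. For each transition, use the conditional probability from the current state:
P(rainy | rainy) = 1/5; P(sunny | rainy) = 4/5; P(rainy | sunny) = 5/6; P(sunny | rainy) = 4/5.
P = 1/5 × 4/5 × 5/6 × 4/5 = 80/750 = 8/75.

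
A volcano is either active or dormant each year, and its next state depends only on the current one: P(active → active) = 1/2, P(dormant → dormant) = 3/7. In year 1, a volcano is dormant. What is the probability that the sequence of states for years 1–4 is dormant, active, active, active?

Year 1 is given. For each transition, use the conditional probability from the current state:
P(active | dormant) = 4/7; P(active | active) = 1/2; P(active | active) = 1/2.
P = 4/7 × 1/2 × 1/2 = 4/28 = 1/7.

1/7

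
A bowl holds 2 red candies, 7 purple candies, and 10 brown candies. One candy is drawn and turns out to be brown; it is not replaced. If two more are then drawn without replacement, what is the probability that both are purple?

After the first draw, 7 of the remaining 18 candies are purple.
P = 7/18 × 6/17 = 42/306 = 7/51.

7/51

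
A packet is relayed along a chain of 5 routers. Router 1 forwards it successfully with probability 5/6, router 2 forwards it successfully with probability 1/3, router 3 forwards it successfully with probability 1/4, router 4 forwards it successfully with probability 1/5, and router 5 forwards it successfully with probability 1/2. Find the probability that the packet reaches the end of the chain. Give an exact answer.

Each stage is reached only if all earlier stages succeed, so
P = 5/6 × 1/3 × 1/4 × 1/5 × 1/2 = 5/720 = 1/144.

1/144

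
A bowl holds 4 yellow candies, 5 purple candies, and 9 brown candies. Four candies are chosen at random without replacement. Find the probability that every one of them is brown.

P(every draw is brown) = 9/18 × 8/17 × 7/16 × 6/15 = 3024/73440 = 7/170.

7/170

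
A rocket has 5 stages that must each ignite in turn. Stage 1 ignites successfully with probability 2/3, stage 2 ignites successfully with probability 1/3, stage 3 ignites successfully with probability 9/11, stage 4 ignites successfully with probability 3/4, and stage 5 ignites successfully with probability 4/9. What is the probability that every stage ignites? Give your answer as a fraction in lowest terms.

2/33

Each stage is reached only if all earlier stages succeed, so
P = 2/3 × 1/3 × 9/11 × 3/4 × 4/9 = 216/3564 = 2/33.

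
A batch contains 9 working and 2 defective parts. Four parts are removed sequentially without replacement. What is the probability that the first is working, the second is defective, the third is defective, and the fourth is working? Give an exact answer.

1/55

Multiply the probability of each draw given the previous ones:
P = 9/11 × 2/10 × 1/9 × 8/8 = 144/7920 = 1/55.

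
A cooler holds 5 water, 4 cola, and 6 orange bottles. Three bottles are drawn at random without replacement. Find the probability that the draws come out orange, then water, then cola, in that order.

Chain rule:
P = 6/15 × 5/14 × 4/13 = 120/2730 = 4/91.

4/91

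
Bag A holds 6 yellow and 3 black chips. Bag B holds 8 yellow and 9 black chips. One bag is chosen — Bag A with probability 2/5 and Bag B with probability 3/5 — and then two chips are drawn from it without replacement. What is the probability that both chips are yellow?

74/255

From Bag A: P(both yellow) = (6/9)(5/8) = 5/12.
From Bag B: P(both yellow) = (8/17)(7/16) = 7/34.
Total probability = (2/5)(5/12) + (3/5)(7/34) = 74/255.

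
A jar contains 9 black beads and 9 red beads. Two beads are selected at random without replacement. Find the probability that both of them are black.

P(every draw is black) = 9/18 × 8/17 = 72/306 = 4/17.

4/17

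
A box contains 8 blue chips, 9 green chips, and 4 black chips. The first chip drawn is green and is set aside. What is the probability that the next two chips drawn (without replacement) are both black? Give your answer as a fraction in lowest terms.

With the first chip removed, 4 black remain out of 20.
P = 4/20 × 3/19 = 12/380 = 3/95.

3/95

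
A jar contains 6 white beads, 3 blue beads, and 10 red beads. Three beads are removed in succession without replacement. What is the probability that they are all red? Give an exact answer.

P(every draw is red) = 10/19 × 9/18 × 8/17 = 720/5814 = 40/323.

40/323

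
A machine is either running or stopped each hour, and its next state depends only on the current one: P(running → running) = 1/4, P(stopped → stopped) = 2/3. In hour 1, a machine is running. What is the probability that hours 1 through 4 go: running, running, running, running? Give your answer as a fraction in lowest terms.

1/64

Hour 1 is given. For each transition, use the conditional probability from the current state:
P(running | running) = 1/4; P(running | running) = 1/4; P(running | running) = 1/4.
P = 1/4 × 1/4 × 1/4 = 1/64.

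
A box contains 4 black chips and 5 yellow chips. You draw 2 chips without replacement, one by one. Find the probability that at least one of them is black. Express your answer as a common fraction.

13/18

P(no black) = 5/9 × 4/8 = 20/72 = 5/18.
P(at least one) = 1 − 5/18 = 13/18.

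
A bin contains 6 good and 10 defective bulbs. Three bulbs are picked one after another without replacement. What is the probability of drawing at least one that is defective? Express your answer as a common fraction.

27/28

P(no defective) = 6/16 × 5/15 × 4/14 = 120/3360 = 1/28.
P(at least one) = 1 − 1/28 = 27/28.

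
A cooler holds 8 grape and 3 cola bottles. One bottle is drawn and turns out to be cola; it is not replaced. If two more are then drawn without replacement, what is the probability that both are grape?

After the first draw, 8 of the remaining 10 bottles are grape.
P = 8/10 × 7/9 = 56/90 = 28/45.

28/45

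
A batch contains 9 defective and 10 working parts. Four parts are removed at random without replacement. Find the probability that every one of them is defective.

P(every draw is defective) = 9/19 × 8/18 × 7/17 × 6/16 = 3024/93024 = 21/646.

21/646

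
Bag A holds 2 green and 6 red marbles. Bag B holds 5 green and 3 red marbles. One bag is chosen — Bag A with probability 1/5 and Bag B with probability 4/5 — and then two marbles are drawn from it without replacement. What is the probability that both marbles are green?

From Bag A: P(both green) = (2/8)(1/7) = 1/28.
From Bag B: P(both green) = (5/8)(4/7) = 5/14.
Total probability = (1/5)(1/28) + (4/5)(5/14) = 41/140.

41/140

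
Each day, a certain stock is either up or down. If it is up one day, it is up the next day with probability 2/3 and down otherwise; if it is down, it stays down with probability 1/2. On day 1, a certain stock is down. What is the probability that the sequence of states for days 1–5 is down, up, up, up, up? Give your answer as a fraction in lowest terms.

4/27

Day 1 is given. For each transition, use the conditional probability from the current state:
P(up | down) = 1/2; P(up | up) = 2/3; P(up | up) = 2/3; P(up | up) = 2/3.
P = 1/2 × 2/3 × 2/3 × 2/3 = 8/54 = 4/27.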